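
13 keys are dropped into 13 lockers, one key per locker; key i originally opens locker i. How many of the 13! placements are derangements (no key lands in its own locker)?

2290792932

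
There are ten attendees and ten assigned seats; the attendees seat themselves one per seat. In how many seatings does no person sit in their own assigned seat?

By inclusion-exclusion, !10 = Σ (-1)^k · 10!/k! for k=0..10
= 10! - 10!/1! + 10!/2! - 10!/3! + 10!/4! - 10!/5! + 10!/6! - 10!/7! + 10!/8! - 10!/9! + 10!/10!
= 3628800 - 3628800 + 1814400 - 604800 + 151200 - 30240 + 5040 - 720 + 90 - 10 + 1
= 1334961

1334961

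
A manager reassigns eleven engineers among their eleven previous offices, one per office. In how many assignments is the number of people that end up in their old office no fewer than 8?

386

# with exactly i fixed is C(11,i)·!(11-i); sum over i=8..11:
  i=8: C(11,8)·!3 = 165·2 = 330
  i=9: C(11,9)·!2 = 55·1 = 55
  i=10: C(11,10)·!1 = 11·0 = 0
  i=11: C(11,11)·!0 = 1·1 = 1
Total = 386.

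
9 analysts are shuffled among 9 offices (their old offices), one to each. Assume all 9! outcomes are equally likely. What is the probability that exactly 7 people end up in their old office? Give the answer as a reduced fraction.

Favorable outcomes: C(9,7)·!2 = 36·1 = 36.
Total outcomes: 9! = 362880.
Probability = 36/362880 = 1/10080.

1/10080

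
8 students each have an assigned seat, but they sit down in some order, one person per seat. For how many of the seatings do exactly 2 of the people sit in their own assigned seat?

Pick the 2 fixed positions: C(8,2) = 28 ways.
The remaining 6 must be deranged: !6 = 265.
Total: 28 × 265 = 7420.

7420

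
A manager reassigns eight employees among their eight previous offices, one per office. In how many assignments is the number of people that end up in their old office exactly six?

Choose which 6 of the 8 are fixed: C(8,6) = 28.
The remaining 2 must be deranged: !2 = 1.
Total: 28 × 1 = 28.

28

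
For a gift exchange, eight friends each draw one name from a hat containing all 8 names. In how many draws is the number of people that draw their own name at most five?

40291

# with exactly i fixed is C(8,i)·!(8-i); sum over i=0..5:
  i=0: C(8,0)·!8 = 1·14833 = 14833
  i=1: C(8,1)·!7 = 8·1854 = 14832
  i=2: C(8,2)·!6 = 28·265 = 7420
  i=3: C(8,3)·!5 = 56·44 = 2464
  i=4: C(8,4)·!4 = 70·9 = 630
  i=5: C(8,5)·!3 = 56·2 = 112
Total = 40291.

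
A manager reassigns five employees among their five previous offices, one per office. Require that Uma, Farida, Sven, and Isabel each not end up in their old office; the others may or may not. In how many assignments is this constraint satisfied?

Inclusion-exclusion on the 4 forbidden self-matches:
Σ_{j=0}^{4} (-1)^j C(4,j)(5-j)!
= C(4,0)·5! - C(4,1)·4! + C(4,2)·3! - C(4,3)·2! + C(4,4)·1!
= 120 - 96 + 36 - 8 + 1
= 53

53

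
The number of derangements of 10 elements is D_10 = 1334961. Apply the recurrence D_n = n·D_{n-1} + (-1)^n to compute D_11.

D_11 = 11·1334961 - 1 = 14684570.

14684570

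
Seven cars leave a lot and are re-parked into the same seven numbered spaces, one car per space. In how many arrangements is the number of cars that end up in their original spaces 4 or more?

Sum C(7,i)·!(7-i) for i = 4..7:
  i=4: C(7,4)·!3 = 35·2 = 70
  i=5: C(7,5)·!2 = 21·1 = 21
  i=6: C(7,6)·!1 = 7·0 = 0
  i=7: C(7,7)·!0 = 1·1 = 1
Total = 92.

92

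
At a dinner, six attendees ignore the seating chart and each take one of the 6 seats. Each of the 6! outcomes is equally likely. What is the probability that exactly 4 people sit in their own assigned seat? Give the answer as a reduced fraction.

1/48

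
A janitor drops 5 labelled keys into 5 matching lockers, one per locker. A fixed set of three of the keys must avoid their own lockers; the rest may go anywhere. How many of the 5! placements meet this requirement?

64

Let A_j be the event that the j-th constrained one is fixed. By inclusion-exclusion over the 3 events:
Σ_{j=0}^{3} (-1)^j C(3,j)(5-j)!
= C(3,0)·5! - C(3,1)·4! + C(3,2)·3! - C(3,3)·2!
= 120 - 72 + 18 - 2
= 64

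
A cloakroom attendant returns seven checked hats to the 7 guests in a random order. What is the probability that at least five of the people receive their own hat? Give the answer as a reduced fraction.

11/2520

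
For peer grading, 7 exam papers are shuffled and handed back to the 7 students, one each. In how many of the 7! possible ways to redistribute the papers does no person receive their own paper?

!7 is the nearest integer to 7!/e.
7! = 5040, and 5040/e ≈ 1854.11, so !7 = 1854.

1854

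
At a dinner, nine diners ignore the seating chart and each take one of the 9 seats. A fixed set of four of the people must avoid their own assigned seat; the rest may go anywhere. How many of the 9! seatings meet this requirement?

229080

Let A_j be the event that the j-th constrained one is fixed. By inclusion-exclusion over the 4 events:
Σ_{j=0}^{4} (-1)^j C(4,j)(9-j)!
= C(4,0)·9! - C(4,1)·8! + C(4,2)·7! - C(4,3)·6! + C(4,4)·5!
= 362880 - 161280 + 30240 - 2880 + 120
= 229080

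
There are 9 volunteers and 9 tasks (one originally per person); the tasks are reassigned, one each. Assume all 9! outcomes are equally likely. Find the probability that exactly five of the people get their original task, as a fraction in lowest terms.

1/320

Favorable outcomes: C(9,5)·!4 = 126·9 = 1134.
Total outcomes: 9! = 362880.
Probability = 1134/362880 = 1/320.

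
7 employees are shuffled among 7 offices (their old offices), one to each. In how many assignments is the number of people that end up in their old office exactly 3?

Pick the 3 fixed positions: C(7,3) = 35 ways.
The other 4 form a derangement: !4 = 9.
Total: 35 × 9 = 315.

315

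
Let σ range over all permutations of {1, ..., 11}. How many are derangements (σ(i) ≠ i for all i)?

14684570

By inclusion-exclusion, !11 = Σ (-1)^k · 11!/k! for k=0..11
= 11! - 11!/1! + 11!/2! - 11!/3! + 11!/4! - 11!/5! + 11!/6! - 11!/7! + 11!/8! - 11!/9! + 11!/10! - 11!/11!
= 39916800 - 39916800 + 19958400 - 6652800 + 1663200 - 332640 + 55440 - 7920 + 990 - 110 + 11 - 1
= 14684570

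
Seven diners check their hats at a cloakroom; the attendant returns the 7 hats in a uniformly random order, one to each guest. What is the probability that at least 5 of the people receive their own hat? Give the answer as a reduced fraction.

11/2520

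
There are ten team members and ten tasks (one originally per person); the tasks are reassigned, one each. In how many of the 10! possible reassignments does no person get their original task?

The subfactorial !10 = [10!/e] (nearest integer).
10! = 3628800, and 3628800/e ≈ 1334960.92, so !10 = 1334961.

1334961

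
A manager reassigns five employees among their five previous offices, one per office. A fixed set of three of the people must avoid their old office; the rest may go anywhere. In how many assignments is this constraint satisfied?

64

Inclusion-exclusion on the 3 forbidden self-matches:
Σ_{j=0}^{3} (-1)^j C(3,j)(5-j)!
= C(3,0)·5! - C(3,1)·4! + C(3,2)·3! - C(3,3)·2!
= 120 - 72 + 18 - 2
= 64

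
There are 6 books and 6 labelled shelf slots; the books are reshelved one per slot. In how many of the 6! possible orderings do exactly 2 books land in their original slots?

135

Pick the 2 fixed positions: C(6,2) = 15 ways.
The other 4 form a derangement: !4 = 9.
Total: 15 × 9 = 135.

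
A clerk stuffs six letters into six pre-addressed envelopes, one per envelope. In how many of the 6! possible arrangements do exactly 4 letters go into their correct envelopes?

15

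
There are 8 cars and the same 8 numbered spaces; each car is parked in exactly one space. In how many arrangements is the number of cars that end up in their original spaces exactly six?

28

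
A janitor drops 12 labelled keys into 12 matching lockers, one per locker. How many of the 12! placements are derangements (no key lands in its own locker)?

176214841

The number of derangements of 12 is !12 = Σ_{k=0}^{12} (-1)^k·12!/k!
= 12! - 12!/1! + 12!/2! - 12!/3! + 12!/4! - 12!/5! + 12!/6! - 12!/7! + 12!/8! - 12!/9! + 12!/10! - 12!/11! + 12!/12!
= 479001600 - 479001600 + 239500800 - 79833600 + 19958400 - 3991680 + 665280 - 95040 + 11880 - 1320 + 132 - 12 + 1
= 176214841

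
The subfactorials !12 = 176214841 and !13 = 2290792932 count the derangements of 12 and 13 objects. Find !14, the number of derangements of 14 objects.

32071101049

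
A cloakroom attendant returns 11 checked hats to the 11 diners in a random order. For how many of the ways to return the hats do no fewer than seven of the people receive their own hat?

Sum C(11,i)·!(11-i) for i = 7..11:
  i=7: C(11,7)·!4 = 330·9 = 2970
  i=8: C(11,8)·!3 = 165·2 = 330
  i=9: C(11,9)·!2 = 55·1 = 55
  i=10: C(11,10)·!1 = 11·0 = 0
  i=11: C(11,11)·!0 = 1·1 = 1
Total = 3356.

3356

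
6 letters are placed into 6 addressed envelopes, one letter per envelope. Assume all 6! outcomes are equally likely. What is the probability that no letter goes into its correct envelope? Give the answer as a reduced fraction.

53/144

Favorable outcomes: !6 = 265.
Total outcomes: 6! = 720.
Probability = 265/720 = 53/144.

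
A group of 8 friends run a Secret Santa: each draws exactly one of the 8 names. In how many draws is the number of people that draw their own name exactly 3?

Pick the 3 fixed positions: C(8,3) = 56 ways.
The other 5 form a derangement: !5 = 44.
Total: 56 × 44 = 2464.

2464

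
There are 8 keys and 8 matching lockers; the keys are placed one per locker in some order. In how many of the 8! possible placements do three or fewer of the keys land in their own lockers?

39549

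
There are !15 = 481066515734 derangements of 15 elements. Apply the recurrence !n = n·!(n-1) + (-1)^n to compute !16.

!16 = 16·481066515734 + 1 = 7697064251745.

7697064251745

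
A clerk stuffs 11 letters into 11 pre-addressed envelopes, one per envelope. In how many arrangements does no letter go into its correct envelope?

14684570

Recurrence: !11 = 10·(!10 + !9).
!11 = 10·(1334961 + 133496) = 10·1468457 = 14684570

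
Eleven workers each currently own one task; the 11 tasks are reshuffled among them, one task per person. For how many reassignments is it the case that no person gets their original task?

14684570

!11 is the nearest integer to 11!/e.
11! = 39916800, and 39916800/e ≈ 14684570.08, so !11 = 14684570.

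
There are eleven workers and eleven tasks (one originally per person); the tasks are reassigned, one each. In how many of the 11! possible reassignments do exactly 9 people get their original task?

55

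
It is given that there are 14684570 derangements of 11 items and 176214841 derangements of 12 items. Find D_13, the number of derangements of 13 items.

2290792932

D_13 = (13-1)·(D_12 + D_11) = 12·(176214841 + 14684570) = 12·190899411 = 2290792932.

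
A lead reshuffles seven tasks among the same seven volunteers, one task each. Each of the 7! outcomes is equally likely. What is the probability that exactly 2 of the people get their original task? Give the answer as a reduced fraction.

Favorable outcomes: C(7,2)·!5 = 21·44 = 924.
Total outcomes: 7! = 5040.
Probability = 924/5040 = 11/60.

11/60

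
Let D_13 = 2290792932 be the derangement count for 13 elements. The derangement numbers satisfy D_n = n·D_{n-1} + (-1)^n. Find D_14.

D_14 = 14·2290792932 + 1 = 32071101049.

32071101049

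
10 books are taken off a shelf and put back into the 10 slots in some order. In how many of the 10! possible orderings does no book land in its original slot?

!10 is the nearest integer to 10!/e.
10! = 3628800, and 3628800/e ≈ 1334960.92, so !10 = 1334961.

1334961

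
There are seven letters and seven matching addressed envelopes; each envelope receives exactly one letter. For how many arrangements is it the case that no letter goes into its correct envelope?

1854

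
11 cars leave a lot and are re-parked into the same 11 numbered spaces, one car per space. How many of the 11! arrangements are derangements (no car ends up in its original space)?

!11 = 11! · Σ_{k=0}^{11} (-1)^k/k!
= 11! - 11!/1! + 11!/2! - 11!/3! + 11!/4! - 11!/5! + 11!/6! - 11!/7! + 11!/8! - 11!/9! + 11!/10! - 11!/11!
= 39916800 - 39916800 + 19958400 - 6652800 + 1663200 - 332640 + 55440 - 7920 + 990 - 110 + 11 - 1
= 14684570

14684570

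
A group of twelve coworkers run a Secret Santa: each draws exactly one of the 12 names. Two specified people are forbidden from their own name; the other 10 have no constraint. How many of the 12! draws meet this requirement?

Inclusion-exclusion on the 2 forbidden self-matches:
Σ_{j=0}^{2} (-1)^j C(2,j)(12-j)!
= C(2,0)·12! - C(2,1)·11! + C(2,2)·10!
= 479001600 - 79833600 + 3628800
= 402796800

402796800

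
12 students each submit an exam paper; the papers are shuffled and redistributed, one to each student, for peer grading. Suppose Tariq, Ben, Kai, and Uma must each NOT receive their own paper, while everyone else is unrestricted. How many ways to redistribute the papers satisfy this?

Let A_j be the event that the j-th constrained one is fixed. By inclusion-exclusion over the 4 events:
Σ_{j=0}^{4} (-1)^j C(4,j)(12-j)!
= C(4,0)·12! - C(4,1)·11! + C(4,2)·10! - C(4,3)·9! + C(4,4)·8!
= 479001600 - 159667200 + 21772800 - 1451520 + 40320
= 339696000

339696000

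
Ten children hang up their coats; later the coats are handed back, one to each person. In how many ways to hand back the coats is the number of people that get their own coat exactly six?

Choose which 6 of the 10 are fixed: C(10,6) = 210.
The other 4 form a derangement: !4 = 9.
Total: 210 × 9 = 1890.

1890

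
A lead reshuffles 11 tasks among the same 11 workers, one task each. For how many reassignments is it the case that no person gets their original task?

14684570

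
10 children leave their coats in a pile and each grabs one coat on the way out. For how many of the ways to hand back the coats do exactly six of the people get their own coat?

1890

Pick the 6 fixed positions: C(10,6) = 210 ways.
The other 4 form a derangement: !4 = 9.
Total: 210 × 9 = 1890.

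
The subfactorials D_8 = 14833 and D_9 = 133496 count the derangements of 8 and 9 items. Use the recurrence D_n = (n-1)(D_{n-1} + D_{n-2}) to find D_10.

1334961

D_10 = (10-1)·(D_9 + D_8) = 9·(133496 + 14833) = 9·148329 = 1334961.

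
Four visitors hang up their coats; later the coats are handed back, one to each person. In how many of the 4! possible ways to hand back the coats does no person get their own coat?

9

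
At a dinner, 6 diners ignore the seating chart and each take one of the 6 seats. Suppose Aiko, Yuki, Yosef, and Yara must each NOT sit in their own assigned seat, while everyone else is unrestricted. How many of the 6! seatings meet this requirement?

362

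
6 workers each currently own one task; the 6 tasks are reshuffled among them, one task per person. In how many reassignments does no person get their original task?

The number of derangements of 6 is !6 = Σ_{k=0}^{6} (-1)^k·6!/k!
= 6! - 6!/1! + 6!/2! - 6!/3! + 6!/4! - 6!/5! + 6!/6!
= 720 - 720 + 360 - 120 + 30 - 6 + 1
= 265

265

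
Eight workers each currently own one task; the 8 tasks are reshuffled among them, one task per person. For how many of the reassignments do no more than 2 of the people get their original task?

37085

Sum C(8,i)·!(8-i) for i = 0..2:
  i=0: C(8,0)·!8 = 1·14833 = 14833
  i=1: C(8,1)·!7 = 8·1854 = 14832
  i=2: C(8,2)·!6 = 28·265 = 7420
Total = 37085.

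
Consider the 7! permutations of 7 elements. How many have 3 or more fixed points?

# with exactly i fixed is C(7,i)·!(7-i); sum over i=3..7:
  i=3: C(7,3)·!4 = 35·9 = 315
  i=4: C(7,4)·!3 = 35·2 = 70
  i=5: C(7,5)·!2 = 21·1 = 21
  i=6: C(7,6)·!1 = 7·0 = 0
  i=7: C(7,7)·!0 = 1·1 = 1
Total = 407.

407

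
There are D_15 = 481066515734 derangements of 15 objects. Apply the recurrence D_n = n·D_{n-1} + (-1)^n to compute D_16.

7697064251745

D_16 = 16·481066515734 + 1 = 7697064251745.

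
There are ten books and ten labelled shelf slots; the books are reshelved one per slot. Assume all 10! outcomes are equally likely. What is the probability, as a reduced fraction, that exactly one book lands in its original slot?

16687/45360

Favorable outcomes: C(10,1)·!9 = 10·133496 = 1334960.
Total outcomes: 10! = 3628800.
Probability = 1334960/3628800 = 16687/45360.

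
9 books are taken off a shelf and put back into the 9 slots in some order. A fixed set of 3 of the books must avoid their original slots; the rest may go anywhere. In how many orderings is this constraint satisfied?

Inclusion-exclusion on the 3 forbidden self-matches:
Σ_{j=0}^{3} (-1)^j C(3,j)(9-j)!
= C(3,0)·9! - C(3,1)·8! + C(3,2)·7! - C(3,3)·6!
= 362880 - 120960 + 15120 - 720
= 256320

256320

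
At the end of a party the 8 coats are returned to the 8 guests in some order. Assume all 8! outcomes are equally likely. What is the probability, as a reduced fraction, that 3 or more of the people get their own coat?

647/8064

Favorable outcomes: Σ_{i≥3} C(8,i)·!(8-i) = 56·44 + 70·9 + 56·2 + 28·1 + 8·0 + 1·1 = 3235.
Total outcomes: 8! = 40320.
Probability = 3235/40320 = 647/8064.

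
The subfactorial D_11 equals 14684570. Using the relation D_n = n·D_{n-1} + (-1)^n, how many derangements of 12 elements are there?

176214841

D_12 = 12·14684570 + 1 = 176214841.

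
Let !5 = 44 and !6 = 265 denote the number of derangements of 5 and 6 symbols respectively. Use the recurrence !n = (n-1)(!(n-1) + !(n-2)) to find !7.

!7 = (7-1)·(!6 + !5) = 6·(265 + 44) = 6·309 = 1854.

1854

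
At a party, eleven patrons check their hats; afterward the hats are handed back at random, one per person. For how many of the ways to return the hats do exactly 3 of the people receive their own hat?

2447445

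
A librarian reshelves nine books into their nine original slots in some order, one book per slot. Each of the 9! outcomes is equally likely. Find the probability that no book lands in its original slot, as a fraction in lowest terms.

16687/45360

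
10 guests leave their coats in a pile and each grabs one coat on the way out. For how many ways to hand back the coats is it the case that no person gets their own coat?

!10 is the nearest integer to 10!/e.
10! = 3628800, and 3628800/e ≈ 1334960.92, so !10 = 1334961.

1334961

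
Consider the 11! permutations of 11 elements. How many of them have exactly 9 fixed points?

55

Pick the 9 fixed positions: C(11,9) = 55 ways.
The other 2 form a derangement: !2 = 1.
Total: 55 × 1 = 55.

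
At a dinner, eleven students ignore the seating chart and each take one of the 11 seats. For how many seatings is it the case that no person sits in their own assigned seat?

The number of derangements of 11 is !11 = Σ_{k=0}^{11} (-1)^k·11!/k!
= 11! - 11!/1! + 11!/2! - 11!/3! + 11!/4! - 11!/5! + 11!/6! - 11!/7! + 11!/8! - 11!/9! + 11!/10! - 11!/11!
= 39916800 - 39916800 + 19958400 - 6652800 + 1663200 - 332640 + 55440 - 7920 + 990 - 110 + 11 - 1
= 14684570

14684570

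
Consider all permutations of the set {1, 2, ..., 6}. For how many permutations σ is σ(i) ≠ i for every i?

By inclusion-exclusion, !6 = Σ (-1)^k · 6!/k! for k=0..6
= 6! - 6!/1! + 6!/2! - 6!/3! + 6!/4! - 6!/5! + 6!/6!
= 720 - 720 + 360 - 120 + 30 - 6 + 1
= 265

265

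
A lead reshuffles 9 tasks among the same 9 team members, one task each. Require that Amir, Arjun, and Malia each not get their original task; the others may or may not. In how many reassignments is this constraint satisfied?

Inclusion-exclusion on the 3 forbidden self-matches:
Σ_{j=0}^{3} (-1)^j C(3,j)(9-j)!
= C(3,0)·9! - C(3,1)·8! + C(3,2)·7! - C(3,3)·6!
= 362880 - 120960 + 15120 - 720
= 256320

256320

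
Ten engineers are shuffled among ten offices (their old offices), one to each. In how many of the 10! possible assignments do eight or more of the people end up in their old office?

46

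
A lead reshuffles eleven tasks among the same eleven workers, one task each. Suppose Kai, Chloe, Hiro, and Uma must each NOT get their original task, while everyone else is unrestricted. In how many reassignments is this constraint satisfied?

27422640

Let A_j be the event that the j-th constrained one is fixed. By inclusion-exclusion over the 4 events:
Σ_{j=0}^{4} (-1)^j C(4,j)(11-j)!
= C(4,0)·11! - C(4,1)·10! + C(4,2)·9! - C(4,3)·8! + C(4,4)·7!
= 39916800 - 14515200 + 2177280 - 161280 + 5040
= 27422640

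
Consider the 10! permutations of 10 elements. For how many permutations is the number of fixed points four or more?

# with exactly i fixed is C(10,i)·!(10-i); sum over i=4..10:
  i=4: C(10,4)·!6 = 210·265 = 55650
  i=5: C(10,5)·!5 = 252·44 = 11088
  i=6: C(10,6)·!4 = 210·9 = 1890
  i=7: C(10,7)·!3 = 120·2 = 240
  i=8: C(10,8)·!2 = 45·1 = 45
  i=9: C(10,9)·!1 = 10·0 = 0
  i=10: C(10,10)·!0 = 1·1 = 1
Total = 68914.

68914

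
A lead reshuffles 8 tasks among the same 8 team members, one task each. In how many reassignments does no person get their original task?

14833

!8 = 8! · Σ_{k=0}^{8} (-1)^k/k!
= 8! - 8!/1! + 8!/2! - 8!/3! + 8!/4! - 8!/5! + 8!/6! - 8!/7! + 8!/8!
= 40320 - 40320 + 20160 - 6720 + 1680 - 336 + 56 - 8 + 1
= 14833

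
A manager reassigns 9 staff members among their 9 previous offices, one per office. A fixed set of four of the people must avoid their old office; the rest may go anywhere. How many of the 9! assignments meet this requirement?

229080

Let A_j be the event that the j-th constrained one is fixed. By inclusion-exclusion over the 4 events:
Σ_{j=0}^{4} (-1)^j C(4,j)(9-j)!
= C(4,0)·9! - C(4,1)·8! + C(4,2)·7! - C(4,3)·6! + C(4,4)·5!
= 362880 - 161280 + 30240 - 2880 + 120
= 229080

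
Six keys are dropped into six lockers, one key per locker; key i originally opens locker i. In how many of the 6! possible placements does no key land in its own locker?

The number of derangements of 6 is !6 = Σ_{k=0}^{6} (-1)^k·6!/k!
= 6! - 6!/1! + 6!/2! - 6!/3! + 6!/4! - 6!/5! + 6!/6!
= 720 - 720 + 360 - 120 + 30 - 6 + 1
= 265

265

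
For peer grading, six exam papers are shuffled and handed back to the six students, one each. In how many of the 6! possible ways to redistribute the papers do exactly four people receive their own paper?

Pick the 4 fixed positions: C(6,4) = 15 ways.
The other 2 form a derangement: !2 = 1.
Total: 15 × 1 = 15.

15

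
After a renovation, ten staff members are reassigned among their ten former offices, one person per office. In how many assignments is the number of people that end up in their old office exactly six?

Pick the 6 fixed positions: C(10,6) = 210 ways.
The other 4 form a derangement: !4 = 9.
Total: 210 × 9 = 1890.

1890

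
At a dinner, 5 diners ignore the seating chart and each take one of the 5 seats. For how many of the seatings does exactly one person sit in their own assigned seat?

Choose which one of the 5 is fixed: C(5,1) = 5.
The other 4 form a derangement: !4 = 9.
Total: 5 × 9 = 45.

45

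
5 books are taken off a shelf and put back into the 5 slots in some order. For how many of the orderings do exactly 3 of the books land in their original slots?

10

Choose which 3 of the 5 are fixed: C(5,3) = 10.
The remaining 2 must be deranged: !2 = 1.
Total: 10 × 1 = 10.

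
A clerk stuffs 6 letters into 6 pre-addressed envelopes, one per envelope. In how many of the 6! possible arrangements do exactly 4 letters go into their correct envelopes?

Choose which 4 of the 6 are fixed: C(6,4) = 15.
The other 2 form a derangement: !2 = 1.
Total: 15 × 1 = 15.

15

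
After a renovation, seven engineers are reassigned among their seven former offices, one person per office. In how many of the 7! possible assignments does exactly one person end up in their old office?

1855

Pick the single fixed position: C(7,1) = 7 ways.
The remaining 6 must be deranged: !6 = 265.
Total: 7 × 265 = 1855.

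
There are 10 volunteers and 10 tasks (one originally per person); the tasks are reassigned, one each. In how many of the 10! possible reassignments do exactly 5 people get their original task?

11088

Choose which 5 of the 10 are fixed: C(10,5) = 252.
The other 5 form a derangement: !5 = 44.
Total: 252 × 44 = 11088.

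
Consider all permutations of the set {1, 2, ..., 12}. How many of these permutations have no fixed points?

176214841

Recurrence: !12 = 11·(!11 + !10).
!12 = 11·(14684570 + 1334961) = 11·16019531 = 176214841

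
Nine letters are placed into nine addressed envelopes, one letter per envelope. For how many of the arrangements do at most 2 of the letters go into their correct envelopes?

# with exactly i fixed is C(9,i)·!(9-i); sum over i=0..2:
  i=0: C(9,0)·!9 = 1·133496 = 133496
  i=1: C(9,1)·!8 = 9·14833 = 133497
  i=2: C(9,2)·!7 = 36·1854 = 66744
Total = 333737.

333737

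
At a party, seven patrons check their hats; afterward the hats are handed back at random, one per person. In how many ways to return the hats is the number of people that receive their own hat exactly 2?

924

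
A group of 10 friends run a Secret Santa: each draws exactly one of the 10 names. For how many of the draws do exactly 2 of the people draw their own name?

Choose which 2 of the 10 are fixed: C(10,2) = 45.
The other 8 form a derangement: !8 = 14833.
Total: 45 × 14833 = 667485.

667485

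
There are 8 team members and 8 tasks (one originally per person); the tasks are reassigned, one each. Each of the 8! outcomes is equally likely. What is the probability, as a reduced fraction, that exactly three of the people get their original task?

11/180

Favorable outcomes: C(8,3)·!5 = 56·44 = 2464.
Total outcomes: 8! = 40320.
Probability = 2464/40320 = 11/180.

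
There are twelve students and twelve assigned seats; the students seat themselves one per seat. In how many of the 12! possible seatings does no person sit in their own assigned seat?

176214841

By inclusion-exclusion, !12 = Σ (-1)^k · 12!/k! for k=0..12
= 12! - 12!/1! + 12!/2! - 12!/3! + 12!/4! - 12!/5! + 12!/6! - 12!/7! + 12!/8! - 12!/9! + 12!/10! - 12!/11! + 12!/12!
= 479001600 - 479001600 + 239500800 - 79833600 + 19958400 - 3991680 + 665280 - 95040 + 11880 - 1320 + 132 - 12 + 1
= 176214841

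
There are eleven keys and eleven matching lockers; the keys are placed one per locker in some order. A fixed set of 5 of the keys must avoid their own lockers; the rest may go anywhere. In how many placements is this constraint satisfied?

Inclusion-exclusion on the 5 forbidden self-matches:
Σ_{j=0}^{5} (-1)^j C(5,j)(11-j)!
= C(5,0)·11! - C(5,1)·10! + C(5,2)·9! - C(5,3)·8! + C(5,4)·7! - C(5,5)·6!
= 39916800 - 18144000 + 3628800 - 403200 + 25200 - 720
= 25022880

25022880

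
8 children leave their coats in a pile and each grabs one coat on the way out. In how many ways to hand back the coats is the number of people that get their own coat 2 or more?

Sum C(8,i)·!(8-i) for i = 2..8:
  i=2: C(8,2)·!6 = 28·265 = 7420
  i=3: C(8,3)·!5 = 56·44 = 2464
  i=4: C(8,4)·!4 = 70·9 = 630
  i=5: C(8,5)·!3 = 56·2 = 112
  i=6: C(8,6)·!2 = 28·1 = 28
  i=7: C(8,7)·!1 = 8·0 = 0
  i=8: C(8,8)·!0 = 1·1 = 1
Total = 10655.

10655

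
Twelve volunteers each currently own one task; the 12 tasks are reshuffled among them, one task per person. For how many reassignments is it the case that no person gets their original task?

176214841

The number of derangements of 12 is !12 = Σ_{k=0}^{12} (-1)^k·12!/k!
= 12! - 12!/1! + 12!/2! - 12!/3! + 12!/4! - 12!/5! + 12!/6! - 12!/7! + 12!/8! - 12!/9! + 12!/10! - 12!/11! + 12!/12!
= 479001600 - 479001600 + 239500800 - 79833600 + 19958400 - 3991680 + 665280 - 95040 + 11880 - 1320 + 132 - 12 + 1
= 176214841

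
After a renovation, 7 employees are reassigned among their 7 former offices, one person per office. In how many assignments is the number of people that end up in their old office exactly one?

1855

Pick the single fixed position: C(7,1) = 7 ways.
The remaining 6 must be deranged: !6 = 265.
Total: 7 × 265 = 1855.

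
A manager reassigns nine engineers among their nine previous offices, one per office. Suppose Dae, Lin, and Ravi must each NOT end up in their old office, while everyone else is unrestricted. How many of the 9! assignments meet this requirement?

256320

Inclusion-exclusion on the 3 forbidden self-matches:
Σ_{j=0}^{3} (-1)^j C(3,j)(9-j)!
= C(3,0)·9! - C(3,1)·8! + C(3,2)·7! - C(3,3)·6!
= 362880 - 120960 + 15120 - 720
= 256320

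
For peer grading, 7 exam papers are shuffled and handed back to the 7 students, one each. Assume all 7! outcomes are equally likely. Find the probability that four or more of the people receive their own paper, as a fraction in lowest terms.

23/1260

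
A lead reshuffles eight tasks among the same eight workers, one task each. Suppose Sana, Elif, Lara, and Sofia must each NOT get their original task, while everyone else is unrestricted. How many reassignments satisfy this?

Let A_j be the event that the j-th constrained one is fixed. By inclusion-exclusion over the 4 events:
Σ_{j=0}^{4} (-1)^j C(4,j)(8-j)!
= C(4,0)·8! - C(4,1)·7! + C(4,2)·6! - C(4,3)·5! + C(4,4)·4!
= 40320 - 20160 + 4320 - 480 + 24
= 24024

24024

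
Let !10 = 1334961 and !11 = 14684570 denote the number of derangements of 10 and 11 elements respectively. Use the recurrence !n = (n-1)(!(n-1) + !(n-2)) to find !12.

176214841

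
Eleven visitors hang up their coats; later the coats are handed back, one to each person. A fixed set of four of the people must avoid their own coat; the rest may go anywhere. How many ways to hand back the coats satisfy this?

27422640

Inclusion-exclusion on the 4 forbidden self-matches:
Σ_{j=0}^{4} (-1)^j C(4,j)(11-j)!
= C(4,0)·11! - C(4,1)·10! + C(4,2)·9! - C(4,3)·8! + C(4,4)·7!
= 39916800 - 14515200 + 2177280 - 161280 + 5040
= 27422640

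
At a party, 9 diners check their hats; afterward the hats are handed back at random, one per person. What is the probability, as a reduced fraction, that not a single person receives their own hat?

Favorable outcomes: !9 = 133496.
Total outcomes: 9! = 362880.
Probability = 133496/362880 = 16687/45360.

16687/45360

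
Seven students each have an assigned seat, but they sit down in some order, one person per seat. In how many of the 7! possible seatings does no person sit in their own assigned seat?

1854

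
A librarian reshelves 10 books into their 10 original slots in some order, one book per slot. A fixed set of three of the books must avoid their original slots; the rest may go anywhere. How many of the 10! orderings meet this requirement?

Inclusion-exclusion on the 3 forbidden self-matches:
Σ_{j=0}^{3} (-1)^j C(3,j)(10-j)!
= C(3,0)·10! - C(3,1)·9! + C(3,2)·8! - C(3,3)·7!
= 3628800 - 1088640 + 120960 - 5040
= 2656080

2656080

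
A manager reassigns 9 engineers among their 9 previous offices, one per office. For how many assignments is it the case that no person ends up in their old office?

133496

Recurrence: !9 = 8·(!8 + !7).
!9 = 8·(14833 + 1854) = 8·16687 = 133496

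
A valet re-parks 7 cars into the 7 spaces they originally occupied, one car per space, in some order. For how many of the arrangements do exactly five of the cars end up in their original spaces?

Pick the 5 fixed positions: C(7,5) = 21 ways.
The other 2 form a derangement: !2 = 1.
Total: 21 × 1 = 21.

21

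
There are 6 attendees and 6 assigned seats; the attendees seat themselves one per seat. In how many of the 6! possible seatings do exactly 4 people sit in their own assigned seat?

Pick the 4 fixed positions: C(6,4) = 15 ways.
The remaining 2 must be deranged: !2 = 1.
Total: 15 × 1 = 15.

15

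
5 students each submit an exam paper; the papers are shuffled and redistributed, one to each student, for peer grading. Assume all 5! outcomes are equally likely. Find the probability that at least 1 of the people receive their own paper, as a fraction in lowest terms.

19/30

Favorable outcomes: Σ_{i≥1} C(5,i)·!(5-i) = 5·9 + 10·2 + 10·1 + 5·0 + 1·1 = 76.
Total outcomes: 5! = 120.
Probability = 76/120 = 19/30.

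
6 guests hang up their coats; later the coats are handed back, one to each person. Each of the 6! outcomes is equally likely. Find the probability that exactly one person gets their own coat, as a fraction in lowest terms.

Favorable outcomes: C(6,1)·!5 = 6·44 = 264.
Total outcomes: 6! = 720.
Probability = 264/720 = 11/30.

11/30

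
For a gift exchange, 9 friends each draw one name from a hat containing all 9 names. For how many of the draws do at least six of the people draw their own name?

205

# with exactly i fixed is C(9,i)·!(9-i); sum over i=6..9:
  i=6: C(9,6)·!3 = 84·2 = 168
  i=7: C(9,7)·!2 = 36·1 = 36
  i=8: C(9,8)·!1 = 9·0 = 0
  i=9: C(9,9)·!0 = 1·1 = 1
Total = 205.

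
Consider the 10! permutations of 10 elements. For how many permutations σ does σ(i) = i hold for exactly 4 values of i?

Pick the 4 fixed positions: C(10,4) = 210 ways.
The remaining 6 must be deranged: !6 = 265.
Total: 210 × 265 = 55650.

55650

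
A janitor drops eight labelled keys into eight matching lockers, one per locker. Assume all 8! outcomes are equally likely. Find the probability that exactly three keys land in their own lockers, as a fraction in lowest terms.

11/180

Favorable outcomes: C(8,3)·!5 = 56·44 = 2464.
Total outcomes: 8! = 40320.
Probability = 2464/40320 = 11/180.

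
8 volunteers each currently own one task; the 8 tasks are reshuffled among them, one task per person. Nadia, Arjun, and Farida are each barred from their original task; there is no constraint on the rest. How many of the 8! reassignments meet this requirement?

27240

Inclusion-exclusion on the 3 forbidden self-matches:
Σ_{j=0}^{3} (-1)^j C(3,j)(8-j)!
= C(3,0)·8! - C(3,1)·7! + C(3,2)·6! - C(3,3)·5!
= 40320 - 15120 + 2160 - 120
= 27240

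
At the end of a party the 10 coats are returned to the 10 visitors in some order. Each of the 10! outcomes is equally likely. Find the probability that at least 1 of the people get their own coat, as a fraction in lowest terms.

28319/44800

Favorable outcomes: Σ_{i≥1} C(10,i)·!(10-i) = 10·133496 + 45·14833 + 120·1854 + 210·265 + 252·44 + 210·9 + 120·2 + 45·1 + 10·0 + 1·1 = 2293839.
Total outcomes: 10! = 3628800.
Probability = 2293839/3628800 = 28319/44800.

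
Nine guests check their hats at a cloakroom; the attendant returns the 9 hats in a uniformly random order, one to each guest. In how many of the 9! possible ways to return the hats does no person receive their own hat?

133496

!9 = 9! · Σ_{k=0}^{9} (-1)^k/k!
= 9! - 9!/1! + 9!/2! - 9!/3! + 9!/4! - 9!/5! + 9!/6! - 9!/7! + 9!/8! - 9!/9!
= 362880 - 362880 + 181440 - 60480 + 15120 - 3024 + 504 - 72 + 9 - 1
= 133496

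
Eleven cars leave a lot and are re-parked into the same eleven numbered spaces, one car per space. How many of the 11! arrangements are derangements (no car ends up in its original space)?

!11 = 11! · Σ_{k=0}^{11} (-1)^k/k!
= 11! - 11!/1! + 11!/2! - 11!/3! + 11!/4! - 11!/5! + 11!/6! - 11!/7! + 11!/8! - 11!/9! + 11!/10! - 11!/11!
= 39916800 - 39916800 + 19958400 - 6652800 + 1663200 - 332640 + 55440 - 7920 + 990 - 110 + 11 - 1
= 14684570

14684570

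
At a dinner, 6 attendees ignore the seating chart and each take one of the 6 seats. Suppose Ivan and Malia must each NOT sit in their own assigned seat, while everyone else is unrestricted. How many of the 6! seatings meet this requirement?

Let A_j be the event that the j-th constrained one is fixed. By inclusion-exclusion over the 2 events:
Σ_{j=0}^{2} (-1)^j C(2,j)(6-j)!
= C(2,0)·6! - C(2,1)·5! + C(2,2)·4!
= 720 - 240 + 24
= 504

504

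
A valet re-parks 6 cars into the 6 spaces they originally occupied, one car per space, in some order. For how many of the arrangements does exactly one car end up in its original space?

Pick the single fixed position: C(6,1) = 6 ways.
The other 5 form a derangement: !5 = 44.
Total: 6 × 44 = 264.

264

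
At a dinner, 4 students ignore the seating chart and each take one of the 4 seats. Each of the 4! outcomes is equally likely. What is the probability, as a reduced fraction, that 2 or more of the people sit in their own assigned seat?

7/24

Favorable outcomes: Σ_{i≥2} C(4,i)·!(4-i) = 6·1 + 4·0 + 1·1 = 7.
Total outcomes: 4! = 24.
Probability = 7/24 = 7/24.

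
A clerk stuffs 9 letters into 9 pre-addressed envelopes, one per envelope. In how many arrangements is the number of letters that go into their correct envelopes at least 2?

# with exactly i fixed is C(9,i)·!(9-i); sum over i=2..9:
  i=2: C(9,2)·!7 = 36·1854 = 66744
  i=3: C(9,3)·!6 = 84·265 = 22260
  i=4: C(9,4)·!5 = 126·44 = 5544
  i=5: C(9,5)·!4 = 126·9 = 1134
  i=6: C(9,6)·!3 = 84·2 = 168
  i=7: C(9,7)·!2 = 36·1 = 36
  i=8: C(9,8)·!1 = 9·0 = 0
  i=9: C(9,9)·!0 = 1·1 = 1
Total = 95887.

95887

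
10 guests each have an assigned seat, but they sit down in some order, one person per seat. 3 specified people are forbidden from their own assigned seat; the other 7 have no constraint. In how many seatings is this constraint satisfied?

2656080

Let A_j be the event that the j-th constrained one is fixed. By inclusion-exclusion over the 3 events:
Σ_{j=0}^{3} (-1)^j C(3,j)(10-j)!
= C(3,0)·10! - C(3,1)·9! + C(3,2)·8! - C(3,3)·7!
= 3628800 - 1088640 + 120960 - 5040
= 2656080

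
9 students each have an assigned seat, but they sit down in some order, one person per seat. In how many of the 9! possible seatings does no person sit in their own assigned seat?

133496

!9 = 9! · Σ_{k=0}^{9} (-1)^k/k!
= 9! - 9!/1! + 9!/2! - 9!/3! + 9!/4! - 9!/5! + 9!/6! - 9!/7! + 9!/8! - 9!/9!
= 362880 - 362880 + 181440 - 60480 + 15120 - 3024 + 504 - 72 + 9 - 1
= 133496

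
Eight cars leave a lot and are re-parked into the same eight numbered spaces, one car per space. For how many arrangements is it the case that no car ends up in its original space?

The subfactorial !8 = [8!/e] (nearest integer).
8! = 40320, and 40320/e ≈ 14832.90, so !8 = 14833.

14833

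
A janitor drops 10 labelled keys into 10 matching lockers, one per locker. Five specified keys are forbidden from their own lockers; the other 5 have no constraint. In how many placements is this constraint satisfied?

Let A_j be the event that the j-th constrained one is fixed. By inclusion-exclusion over the 5 events:
Σ_{j=0}^{5} (-1)^j C(5,j)(10-j)!
= C(5,0)·10! - C(5,1)·9! + C(5,2)·8! - C(5,3)·7! + C(5,4)·6! - C(5,5)·5!
= 3628800 - 1814400 + 403200 - 50400 + 3600 - 120
= 2170680

2170680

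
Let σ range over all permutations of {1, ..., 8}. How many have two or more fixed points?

Sum C(8,i)·!(8-i) for i = 2..8:
  i=2: C(8,2)·!6 = 28·265 = 7420
  i=3: C(8,3)·!5 = 56·44 = 2464
  i=4: C(8,4)·!4 = 70·9 = 630
  i=5: C(8,5)·!3 = 56·2 = 112
  i=6: C(8,6)·!2 = 28·1 = 28
  i=7: C(8,7)·!1 = 8·0 = 0
  i=8: C(8,8)·!0 = 1·1 = 1
Total = 10655.

10655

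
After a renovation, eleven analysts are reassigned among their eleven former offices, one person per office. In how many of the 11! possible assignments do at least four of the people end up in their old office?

757934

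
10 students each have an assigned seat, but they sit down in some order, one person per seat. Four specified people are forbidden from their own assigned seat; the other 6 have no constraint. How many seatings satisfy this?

Let A_j be the event that the j-th constrained one is fixed. By inclusion-exclusion over the 4 events:
Σ_{j=0}^{4} (-1)^j C(4,j)(10-j)!
= C(4,0)·10! - C(4,1)·9! + C(4,2)·8! - C(4,3)·7! + C(4,4)·6!
= 3628800 - 1451520 + 241920 - 20160 + 720
= 2399760

2399760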